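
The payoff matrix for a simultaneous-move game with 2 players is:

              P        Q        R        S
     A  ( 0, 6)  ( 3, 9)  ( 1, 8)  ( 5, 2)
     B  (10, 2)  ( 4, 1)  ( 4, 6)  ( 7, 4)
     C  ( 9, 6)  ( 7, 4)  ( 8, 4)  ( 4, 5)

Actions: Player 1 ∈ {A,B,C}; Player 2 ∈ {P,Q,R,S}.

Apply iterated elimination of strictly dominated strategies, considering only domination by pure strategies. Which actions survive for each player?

P1 drop A (B beats it: P:10>0 Q:4>3 R:4>1 S:7>5)
P2 drop Q (P beats it: B:2>1 C:6>4)
P1→{B,C} P2→{P,R,S}

IESDS → P1:{B,C} P2:{P,R,S}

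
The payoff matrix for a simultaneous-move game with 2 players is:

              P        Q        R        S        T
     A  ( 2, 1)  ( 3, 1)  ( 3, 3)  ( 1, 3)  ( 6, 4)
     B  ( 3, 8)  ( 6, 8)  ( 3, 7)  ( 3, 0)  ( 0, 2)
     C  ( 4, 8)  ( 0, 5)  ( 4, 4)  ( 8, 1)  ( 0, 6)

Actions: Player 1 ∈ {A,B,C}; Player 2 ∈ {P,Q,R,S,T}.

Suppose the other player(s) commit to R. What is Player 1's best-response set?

BR_1 = {C}

u_1(A vs R) = 3
u_1(B vs R) = 3
u_1(C vs R) = 4
max payoff 4 at {C}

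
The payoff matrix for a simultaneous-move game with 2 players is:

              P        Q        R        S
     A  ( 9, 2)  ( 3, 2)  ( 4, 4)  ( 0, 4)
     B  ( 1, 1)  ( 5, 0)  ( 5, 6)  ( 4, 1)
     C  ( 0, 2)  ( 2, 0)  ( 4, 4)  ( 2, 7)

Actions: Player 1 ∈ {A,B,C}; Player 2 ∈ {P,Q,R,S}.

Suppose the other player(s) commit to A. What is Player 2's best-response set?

argmax u_2 = {R,S}

u_2(P vs A) = 2
u_2(Q vs A) = 2
u_2(R vs A) = 4
u_2(S vs A) = 4
max payoff 4 at {R,S}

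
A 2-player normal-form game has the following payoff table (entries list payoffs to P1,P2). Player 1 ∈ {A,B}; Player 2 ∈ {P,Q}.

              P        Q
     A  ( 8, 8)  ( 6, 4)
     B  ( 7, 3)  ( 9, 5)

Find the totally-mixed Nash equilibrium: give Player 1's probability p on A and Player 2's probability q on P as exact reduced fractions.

P1 indiff ⇒ q·8+(1-q)·6 = q·7+(1-q)·9 ⇒ q(1) = (1-q)(3) ⇒ q = 3/4
P2 indiff ⇒ p·8+(1-p)·3 = p·4+(1-p)·5 ⇒ p(4) = (1-p)(2) ⇒ p = 1/3

p=1/3, q=3/4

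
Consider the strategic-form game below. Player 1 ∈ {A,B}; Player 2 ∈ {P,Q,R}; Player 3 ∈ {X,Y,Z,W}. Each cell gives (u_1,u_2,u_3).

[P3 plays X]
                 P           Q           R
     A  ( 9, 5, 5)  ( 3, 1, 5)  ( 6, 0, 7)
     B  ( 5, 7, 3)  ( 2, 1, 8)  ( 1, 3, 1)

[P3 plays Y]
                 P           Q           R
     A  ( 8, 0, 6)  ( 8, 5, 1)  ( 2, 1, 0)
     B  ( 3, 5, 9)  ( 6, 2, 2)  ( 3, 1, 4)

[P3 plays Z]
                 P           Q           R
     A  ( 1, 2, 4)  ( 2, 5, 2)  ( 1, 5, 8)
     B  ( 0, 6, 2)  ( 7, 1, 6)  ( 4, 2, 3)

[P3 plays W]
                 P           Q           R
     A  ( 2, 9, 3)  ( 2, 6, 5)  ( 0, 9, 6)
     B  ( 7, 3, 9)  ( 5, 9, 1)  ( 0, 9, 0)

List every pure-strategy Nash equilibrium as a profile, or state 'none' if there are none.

No pure NE.

(A,P,X): not NE [P3→Y gives 6>5]
(A,P,Y): not NE [P2→Q gives 5>0]
(A,P,Z): not NE [P2→R gives 5>2; P3→Y gives 6>4]
(A,P,W): not NE [P1→B gives 7>2; P3→Y gives 6>3]
(A,Q,X): not NE [P2→P gives 5>1]
(A,Q,Y): not NE [P3→W gives 5>1]
(A,Q,Z): not NE [P1→B gives 7>2; P3→W gives 5>2]
(A,Q,W): not NE [P1→B gives 5>2; P2→R gives 9>6]
(A,R,X): not NE [P2→P gives 5>0; P3→Z gives 8>7]
(A,R,Y): not NE [P1→B gives 3>2; P2→Q gives 5>1; P3→Z gives 8>0]
(A,R,Z): not NE [P1→B gives 4>1]
(A,R,W): not NE [P3→Z gives 8>6]
(B,P,X): not NE [P1→A gives 9>5; P3→W gives 9>3]
(B,P,Y): not NE [P1→A gives 8>3]
(B,P,Z): not NE [P1→A gives 1>0; P3→W gives 9>2]
(B,P,W): not NE [P2→R gives 9>3]
(B,Q,X): not NE [P1→A gives 3>2; P2→P gives 7>1]
(B,Q,Y): not NE [P1→A gives 8>6; P2→P gives 5>2; P3→X gives 8>2]
(B,Q,Z): not NE [P2→P gives 6>1; P3→X gives 8>6]
(B,Q,W): not NE [P3→X gives 8>1]
(B,R,X): not NE [P1→A gives 6>1; P2→P gives 7>3; P3→Y gives 4>1]
(B,R,Y): not NE [P2→P gives 5>1]
(B,R,Z): not NE [P2→P gives 6>2; P3→Y gives 4>3]
(B,R,W): not NE [P3→Y gives 4>0]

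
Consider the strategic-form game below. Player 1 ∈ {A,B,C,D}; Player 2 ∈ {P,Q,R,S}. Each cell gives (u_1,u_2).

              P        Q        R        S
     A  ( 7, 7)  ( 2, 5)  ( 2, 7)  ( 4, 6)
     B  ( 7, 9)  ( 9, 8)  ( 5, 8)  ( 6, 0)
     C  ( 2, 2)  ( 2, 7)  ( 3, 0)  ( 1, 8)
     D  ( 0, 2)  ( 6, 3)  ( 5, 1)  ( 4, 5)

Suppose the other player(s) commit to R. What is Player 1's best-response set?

u_1(A vs R) = 2
u_1(B vs R) = 5
u_1(C vs R) = 3
u_1(D vs R) = 5
max payoff 5 at {B,D}

P1 best: {B,D}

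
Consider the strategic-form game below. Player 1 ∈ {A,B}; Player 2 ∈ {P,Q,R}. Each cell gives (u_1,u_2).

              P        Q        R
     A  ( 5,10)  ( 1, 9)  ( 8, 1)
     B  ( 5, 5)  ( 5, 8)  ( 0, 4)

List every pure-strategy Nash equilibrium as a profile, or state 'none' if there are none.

Nash profiles: (A,P), (B,Q)

(A,P): NE
(A,Q): not NE [P1→B gives 5>1; P2→P gives 10>9]
(A,R): not NE [P2→P gives 10>1]
(B,P): not NE [P2→Q gives 8>5]
(B,Q): NE
(B,R): not NE [P1→A gives 8>0; P2→Q gives 8>4]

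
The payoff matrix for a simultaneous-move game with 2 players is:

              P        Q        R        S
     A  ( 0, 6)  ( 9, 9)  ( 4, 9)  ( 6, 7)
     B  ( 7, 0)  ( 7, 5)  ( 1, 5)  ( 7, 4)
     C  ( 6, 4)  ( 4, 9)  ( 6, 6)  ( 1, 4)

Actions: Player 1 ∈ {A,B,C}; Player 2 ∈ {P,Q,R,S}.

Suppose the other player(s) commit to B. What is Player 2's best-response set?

BR_2 = {Q,R}

u_2(P vs B) = 0
u_2(Q vs B) = 5
u_2(R vs B) = 5
u_2(S vs B) = 4
max payoff 5 at {Q,R}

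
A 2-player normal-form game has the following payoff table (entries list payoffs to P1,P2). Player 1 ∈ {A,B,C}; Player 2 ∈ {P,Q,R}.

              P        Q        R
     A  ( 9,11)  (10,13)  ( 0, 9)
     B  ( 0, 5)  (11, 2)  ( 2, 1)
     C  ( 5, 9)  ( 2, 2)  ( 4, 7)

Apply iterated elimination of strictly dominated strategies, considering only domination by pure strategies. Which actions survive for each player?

Remaining: P1:{A,B} P2:{P,Q}

P2 drop R (P beats it: A:11>9 B:5>1 C:9>7)
P1 drop C (A beats it: P:9>5 Q:10>2)
P1→{A,B} P2→{P,Q}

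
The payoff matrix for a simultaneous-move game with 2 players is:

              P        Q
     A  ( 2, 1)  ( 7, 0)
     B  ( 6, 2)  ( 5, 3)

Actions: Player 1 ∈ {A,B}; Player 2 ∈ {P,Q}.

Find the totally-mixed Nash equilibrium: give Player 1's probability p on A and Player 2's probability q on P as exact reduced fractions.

p=1/2, q=1/3

P1 indiff ⇒ q·2+(1-q)·7 = q·6+(1-q)·5 ⇒ q(-4) = (1-q)(-2) ⇒ q = 1/3
P2 indiff ⇒ p·1+(1-p)·2 = p·0+(1-p)·3 ⇒ p(1) = (1-p)(1) ⇒ p = 1/2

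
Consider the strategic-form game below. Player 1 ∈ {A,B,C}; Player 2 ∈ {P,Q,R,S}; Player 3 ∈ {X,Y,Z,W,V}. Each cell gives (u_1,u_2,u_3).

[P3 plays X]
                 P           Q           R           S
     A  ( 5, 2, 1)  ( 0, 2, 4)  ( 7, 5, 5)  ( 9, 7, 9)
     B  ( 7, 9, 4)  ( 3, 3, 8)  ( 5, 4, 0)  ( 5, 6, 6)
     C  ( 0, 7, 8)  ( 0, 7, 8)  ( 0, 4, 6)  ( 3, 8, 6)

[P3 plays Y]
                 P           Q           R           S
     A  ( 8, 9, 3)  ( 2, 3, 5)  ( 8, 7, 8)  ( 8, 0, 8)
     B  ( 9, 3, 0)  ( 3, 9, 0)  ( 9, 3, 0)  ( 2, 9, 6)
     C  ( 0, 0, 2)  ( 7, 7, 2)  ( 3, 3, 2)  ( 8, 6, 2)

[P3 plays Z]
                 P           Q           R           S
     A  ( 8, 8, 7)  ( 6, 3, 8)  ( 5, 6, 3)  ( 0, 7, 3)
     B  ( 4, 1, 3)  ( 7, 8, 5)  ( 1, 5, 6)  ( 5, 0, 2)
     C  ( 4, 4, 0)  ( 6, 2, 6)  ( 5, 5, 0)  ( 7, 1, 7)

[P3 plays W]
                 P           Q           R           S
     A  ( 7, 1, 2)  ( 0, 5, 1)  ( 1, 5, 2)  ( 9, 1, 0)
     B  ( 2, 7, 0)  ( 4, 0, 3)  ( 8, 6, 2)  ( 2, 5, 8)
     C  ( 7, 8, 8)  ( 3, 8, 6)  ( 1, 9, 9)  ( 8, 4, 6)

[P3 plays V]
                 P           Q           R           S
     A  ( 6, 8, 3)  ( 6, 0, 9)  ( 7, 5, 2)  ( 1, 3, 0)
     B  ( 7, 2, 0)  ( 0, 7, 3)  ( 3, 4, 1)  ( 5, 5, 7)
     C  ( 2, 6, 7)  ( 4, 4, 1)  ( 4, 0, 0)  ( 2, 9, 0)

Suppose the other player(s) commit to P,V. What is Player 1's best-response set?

argmax u_1 = {B}

u_1(A vs P,V) = 6
u_1(B vs P,V) = 7
u_1(C vs P,V) = 2
max payoff 7 at {B}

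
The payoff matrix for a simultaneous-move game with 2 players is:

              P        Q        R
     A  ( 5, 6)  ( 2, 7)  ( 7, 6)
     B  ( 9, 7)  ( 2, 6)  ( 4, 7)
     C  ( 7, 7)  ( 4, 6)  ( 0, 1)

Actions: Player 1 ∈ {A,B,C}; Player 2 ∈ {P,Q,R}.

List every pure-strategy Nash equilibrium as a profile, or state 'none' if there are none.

NE set: (B,P)

(A,P): not NE [P1→B gives 9>5; P2→Q gives 7>6]
(A,Q): not NE [P1→C gives 4>2]
(A,R): not NE [P2→Q gives 7>6]
(B,P): NE
(B,Q): not NE [P1→C gives 4>2; P2→R gives 7>6]
(B,R): not NE [P1→A gives 7>4]
(C,P): not NE [P1→B gives 9>7]
(C,Q): not NE [P2→P gives 7>6]
(C,R): not NE [P1→A gives 7>0; P2→P gives 7>1]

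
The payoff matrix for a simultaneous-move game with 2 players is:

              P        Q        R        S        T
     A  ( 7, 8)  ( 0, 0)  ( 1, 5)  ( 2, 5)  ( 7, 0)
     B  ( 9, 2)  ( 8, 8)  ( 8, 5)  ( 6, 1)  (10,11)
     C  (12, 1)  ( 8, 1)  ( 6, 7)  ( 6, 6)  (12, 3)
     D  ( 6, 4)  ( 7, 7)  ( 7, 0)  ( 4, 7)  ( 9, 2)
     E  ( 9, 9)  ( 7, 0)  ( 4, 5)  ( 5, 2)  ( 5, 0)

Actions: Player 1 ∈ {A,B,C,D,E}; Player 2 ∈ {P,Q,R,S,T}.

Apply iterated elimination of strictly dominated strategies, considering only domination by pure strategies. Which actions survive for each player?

P1 drop A (B beats it: P:9>7 Q:8>0 R:8>1 S:6>2 T:10>7)
P1 drop D (B beats it: P:9>6 Q:8>7 R:8>7 S:6>4 T:10>9)
P1 drop E (C beats it: P:12>9 Q:8>7 R:6>4 S:6>5 T:12>5)
P2 drop P (R beats it: B:5>2 C:7>1)
P2 drop Q (T beats it: B:11>8 C:3>1)
P2 drop S (R beats it: B:5>1 C:7>6)
P1→{B,C} P2→{R,T}

Remaining: P1:{B,C} P2:{R,T}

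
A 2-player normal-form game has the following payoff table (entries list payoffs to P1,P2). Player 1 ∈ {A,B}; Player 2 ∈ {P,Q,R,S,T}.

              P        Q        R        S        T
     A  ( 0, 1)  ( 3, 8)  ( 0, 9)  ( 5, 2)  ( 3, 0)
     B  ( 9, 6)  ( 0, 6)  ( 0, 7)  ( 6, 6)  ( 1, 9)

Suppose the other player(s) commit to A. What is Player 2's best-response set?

BR_2 = {R}

u_2(P vs A) = 1
u_2(Q vs A) = 8
u_2(R vs A) = 9
u_2(S vs A) = 2
u_2(T vs A) = 0
max payoff 9 at {R}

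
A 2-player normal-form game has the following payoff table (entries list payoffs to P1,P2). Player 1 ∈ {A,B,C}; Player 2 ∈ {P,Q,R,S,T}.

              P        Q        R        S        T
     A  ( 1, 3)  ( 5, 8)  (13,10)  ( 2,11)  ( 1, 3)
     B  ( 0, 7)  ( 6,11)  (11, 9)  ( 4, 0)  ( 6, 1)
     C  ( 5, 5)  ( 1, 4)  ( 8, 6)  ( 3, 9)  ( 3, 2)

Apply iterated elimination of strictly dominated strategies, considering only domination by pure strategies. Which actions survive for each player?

P2 drop P (R beats it: A:10>3 B:9>7 C:6>5)
P1 drop C (B beats it: Q:6>1 R:11>8 S:4>3 T:6>3)
P2 drop T (Q beats it: A:8>3 B:11>1)
P1→{A,B} P2→{Q,R,S}

Remaining: P1:{A,B} P2:{Q,R,S}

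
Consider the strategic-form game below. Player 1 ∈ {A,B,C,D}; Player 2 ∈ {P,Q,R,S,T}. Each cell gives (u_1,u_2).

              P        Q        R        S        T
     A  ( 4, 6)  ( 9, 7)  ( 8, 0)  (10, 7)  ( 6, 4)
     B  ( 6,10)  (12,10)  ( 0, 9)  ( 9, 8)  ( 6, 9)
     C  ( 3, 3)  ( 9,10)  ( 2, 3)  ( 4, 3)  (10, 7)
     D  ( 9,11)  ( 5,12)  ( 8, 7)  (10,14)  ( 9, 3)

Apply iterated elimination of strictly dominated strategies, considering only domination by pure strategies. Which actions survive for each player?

P2 drop R (Q beats it: A:7>0 B:10>9 C:10>3 D:12>7)
P2 drop T (Q beats it: A:7>4 B:10>9 C:10>7 D:12>3)
P1 drop C (B beats it: P:6>3 Q:12>9 S:9>4)
P1→{A,B,D} P2→{P,Q,S}

Survivors P1:{A,B,D} P2:{P,Q,S}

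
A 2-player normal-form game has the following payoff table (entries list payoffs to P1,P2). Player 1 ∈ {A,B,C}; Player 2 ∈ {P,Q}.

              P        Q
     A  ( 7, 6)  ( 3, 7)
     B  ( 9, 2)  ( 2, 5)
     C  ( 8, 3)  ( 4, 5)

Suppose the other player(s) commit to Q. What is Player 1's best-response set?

BR_1 = {C}

u_1(A vs Q) = 3
u_1(B vs Q) = 2
u_1(C vs Q) = 4
max payoff 4 at {C}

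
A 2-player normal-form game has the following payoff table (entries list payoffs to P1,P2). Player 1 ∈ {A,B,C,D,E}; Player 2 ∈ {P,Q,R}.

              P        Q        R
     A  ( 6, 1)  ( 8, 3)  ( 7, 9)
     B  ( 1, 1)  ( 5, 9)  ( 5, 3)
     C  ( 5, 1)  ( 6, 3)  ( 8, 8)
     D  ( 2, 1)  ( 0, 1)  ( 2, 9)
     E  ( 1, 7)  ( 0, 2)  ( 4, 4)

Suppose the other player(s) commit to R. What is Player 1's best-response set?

BR_1 = {C}

u_1(A vs R) = 7
u_1(B vs R) = 5
u_1(C vs R) = 8
u_1(D vs R) = 2
u_1(E vs R) = 4
max payoff 8 at {C}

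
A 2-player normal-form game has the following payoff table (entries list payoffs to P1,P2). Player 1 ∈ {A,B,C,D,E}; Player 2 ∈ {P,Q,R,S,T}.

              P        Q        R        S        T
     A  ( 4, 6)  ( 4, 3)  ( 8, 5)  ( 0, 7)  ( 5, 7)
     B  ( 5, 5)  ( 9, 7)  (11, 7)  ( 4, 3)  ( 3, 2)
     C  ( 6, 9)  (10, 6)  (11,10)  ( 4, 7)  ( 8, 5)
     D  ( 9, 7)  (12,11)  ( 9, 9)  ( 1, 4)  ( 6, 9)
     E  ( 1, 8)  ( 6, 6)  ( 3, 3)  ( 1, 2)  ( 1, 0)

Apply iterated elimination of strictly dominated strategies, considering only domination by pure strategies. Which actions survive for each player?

P1 drop A (C beats it: P:6>4 Q:10>4 R:11>8 S:4>0 T:8>5)
P1 drop E (B beats it: P:5>1 Q:9>6 R:11>3 S:4>1 T:3>1)
P2 drop P (R beats it: B:7>5 C:10>9 D:9>7)
P2 drop S (R beats it: B:7>3 C:10>7 D:9>4)
P2 drop T (Q beats it: B:7>2 C:6>5 D:11>9)
P1→{B,C,D} P2→{Q,R}

Survivors P1:{B,C,D} P2:{Q,R}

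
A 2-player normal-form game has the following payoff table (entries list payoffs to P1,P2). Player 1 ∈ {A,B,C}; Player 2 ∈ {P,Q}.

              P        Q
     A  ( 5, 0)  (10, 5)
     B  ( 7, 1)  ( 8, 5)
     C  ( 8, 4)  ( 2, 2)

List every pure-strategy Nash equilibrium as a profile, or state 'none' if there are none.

PSNE = {(A,Q), (C,P)}

(A,P): not NE [P1→C gives 8>5; P2→Q gives 5>0]
(A,Q): NE
(B,P): not NE [P1→C gives 8>7; P2→Q gives 5>1]
(B,Q): not NE [P1→A gives 10>8]
(C,P): NE
(C,Q): not NE [P1→A gives 10>2; P2→P gives 4>2]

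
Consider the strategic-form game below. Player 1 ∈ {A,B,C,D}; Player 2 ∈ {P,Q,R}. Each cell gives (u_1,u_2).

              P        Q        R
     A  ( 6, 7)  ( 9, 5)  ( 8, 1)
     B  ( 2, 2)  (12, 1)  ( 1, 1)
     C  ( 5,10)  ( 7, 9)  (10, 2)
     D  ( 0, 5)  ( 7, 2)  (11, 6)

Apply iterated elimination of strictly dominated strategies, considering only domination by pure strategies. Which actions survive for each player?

IESDS → P1:{A,C,D} P2:{P,R}

P2 drop Q (P beats it: A:7>5 B:2>1 C:10>9 D:5>2)
P1 drop B (A beats it: P:6>2 R:8>1)
P1→{A,C,D} P2→{P,R}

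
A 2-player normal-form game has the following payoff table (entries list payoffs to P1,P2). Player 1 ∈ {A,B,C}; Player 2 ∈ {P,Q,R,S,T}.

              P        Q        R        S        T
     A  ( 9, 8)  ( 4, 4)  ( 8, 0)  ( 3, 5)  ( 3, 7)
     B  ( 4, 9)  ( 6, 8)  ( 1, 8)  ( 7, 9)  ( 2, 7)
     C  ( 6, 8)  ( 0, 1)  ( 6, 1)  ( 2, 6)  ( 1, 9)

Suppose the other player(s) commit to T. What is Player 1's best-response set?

BR_1 = {A}

u_1(A vs T) = 3
u_1(B vs T) = 2
u_1(C vs T) = 1
max payoff 3 at {A}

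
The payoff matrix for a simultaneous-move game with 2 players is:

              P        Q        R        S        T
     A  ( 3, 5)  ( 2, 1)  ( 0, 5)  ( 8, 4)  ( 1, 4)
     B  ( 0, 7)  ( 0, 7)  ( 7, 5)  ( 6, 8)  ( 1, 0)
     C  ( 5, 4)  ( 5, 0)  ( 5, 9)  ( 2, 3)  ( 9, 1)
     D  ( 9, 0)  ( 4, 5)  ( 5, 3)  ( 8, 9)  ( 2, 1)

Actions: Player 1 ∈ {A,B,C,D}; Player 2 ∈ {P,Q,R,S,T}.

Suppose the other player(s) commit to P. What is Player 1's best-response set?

u_1(A vs P) = 3
u_1(B vs P) = 0
u_1(C vs P) = 5
u_1(D vs P) = 9
max payoff 9 at {D}

P1 best: {D}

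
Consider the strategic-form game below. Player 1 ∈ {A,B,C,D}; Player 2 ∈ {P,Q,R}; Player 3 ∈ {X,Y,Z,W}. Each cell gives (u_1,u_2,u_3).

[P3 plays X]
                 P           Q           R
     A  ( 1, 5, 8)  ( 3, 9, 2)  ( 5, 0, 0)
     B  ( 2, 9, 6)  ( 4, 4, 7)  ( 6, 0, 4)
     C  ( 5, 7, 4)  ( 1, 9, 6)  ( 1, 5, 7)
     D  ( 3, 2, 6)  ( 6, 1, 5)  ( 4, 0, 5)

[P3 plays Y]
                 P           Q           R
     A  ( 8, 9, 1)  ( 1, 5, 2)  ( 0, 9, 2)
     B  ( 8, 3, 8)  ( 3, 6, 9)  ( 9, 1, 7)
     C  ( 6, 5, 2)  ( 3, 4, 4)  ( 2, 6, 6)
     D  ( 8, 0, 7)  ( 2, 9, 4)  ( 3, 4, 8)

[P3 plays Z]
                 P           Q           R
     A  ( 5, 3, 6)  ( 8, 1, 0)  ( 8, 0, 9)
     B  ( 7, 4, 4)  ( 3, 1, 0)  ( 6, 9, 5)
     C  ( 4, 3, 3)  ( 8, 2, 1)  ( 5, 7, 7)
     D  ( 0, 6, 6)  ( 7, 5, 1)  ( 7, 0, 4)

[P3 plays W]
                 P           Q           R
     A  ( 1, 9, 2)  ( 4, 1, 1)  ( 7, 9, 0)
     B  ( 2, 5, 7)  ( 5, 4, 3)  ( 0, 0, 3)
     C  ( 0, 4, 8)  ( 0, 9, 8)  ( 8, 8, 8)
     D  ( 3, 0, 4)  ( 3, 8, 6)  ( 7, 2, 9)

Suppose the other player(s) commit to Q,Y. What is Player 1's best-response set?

P1 best: {B,C}

u_1(A vs Q,Y) = 1
u_1(B vs Q,Y) = 3
u_1(C vs Q,Y) = 3
u_1(D vs Q,Y) = 2
max payoff 3 at {B,C}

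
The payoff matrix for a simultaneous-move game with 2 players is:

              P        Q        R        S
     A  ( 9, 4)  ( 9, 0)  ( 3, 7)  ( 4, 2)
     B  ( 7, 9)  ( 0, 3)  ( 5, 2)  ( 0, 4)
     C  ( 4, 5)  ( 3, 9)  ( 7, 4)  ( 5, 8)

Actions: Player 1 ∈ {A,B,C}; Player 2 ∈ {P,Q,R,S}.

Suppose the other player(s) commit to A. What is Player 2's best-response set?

P2 best: {R}

u_2(P vs A) = 4
u_2(Q vs A) = 0
u_2(R vs A) = 7
u_2(S vs A) = 2
max payoff 7 at {R}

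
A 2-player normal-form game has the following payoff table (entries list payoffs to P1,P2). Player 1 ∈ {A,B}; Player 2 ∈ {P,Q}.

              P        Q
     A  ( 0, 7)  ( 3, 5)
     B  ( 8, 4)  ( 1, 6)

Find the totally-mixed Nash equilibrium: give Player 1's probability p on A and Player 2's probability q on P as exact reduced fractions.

P1 indiff ⇒ q·0+(1-q)·3 = q·8+(1-q)·1 ⇒ q(-8) = (1-q)(-2) ⇒ q = 1/5
P2 indiff ⇒ p·7+(1-p)·4 = p·5+(1-p)·6 ⇒ p(2) = (1-p)(2) ⇒ p = 1/2

(p,q) = (1/2, 1/5)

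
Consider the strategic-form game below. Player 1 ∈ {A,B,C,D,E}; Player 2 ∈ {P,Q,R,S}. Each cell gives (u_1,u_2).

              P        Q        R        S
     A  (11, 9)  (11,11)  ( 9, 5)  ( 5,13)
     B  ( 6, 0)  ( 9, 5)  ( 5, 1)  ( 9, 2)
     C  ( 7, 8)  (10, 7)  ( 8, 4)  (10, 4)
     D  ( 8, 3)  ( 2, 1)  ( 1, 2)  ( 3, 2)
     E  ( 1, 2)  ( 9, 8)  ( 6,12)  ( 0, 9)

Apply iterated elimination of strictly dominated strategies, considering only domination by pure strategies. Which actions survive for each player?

P1 drop B (C beats it: P:7>6 Q:10>9 R:8>5 S:10>9)
P1 drop D (A beats it: P:11>8 Q:11>2 R:9>1 S:5>3)
P1 drop E (A beats it: P:11>1 Q:11>9 R:9>6 S:5>0)
P2 drop R (P beats it: A:9>5 C:8>4)
P1→{A,C} P2→{P,Q,S}

Remaining: P1:{A,C} P2:{P,Q,S}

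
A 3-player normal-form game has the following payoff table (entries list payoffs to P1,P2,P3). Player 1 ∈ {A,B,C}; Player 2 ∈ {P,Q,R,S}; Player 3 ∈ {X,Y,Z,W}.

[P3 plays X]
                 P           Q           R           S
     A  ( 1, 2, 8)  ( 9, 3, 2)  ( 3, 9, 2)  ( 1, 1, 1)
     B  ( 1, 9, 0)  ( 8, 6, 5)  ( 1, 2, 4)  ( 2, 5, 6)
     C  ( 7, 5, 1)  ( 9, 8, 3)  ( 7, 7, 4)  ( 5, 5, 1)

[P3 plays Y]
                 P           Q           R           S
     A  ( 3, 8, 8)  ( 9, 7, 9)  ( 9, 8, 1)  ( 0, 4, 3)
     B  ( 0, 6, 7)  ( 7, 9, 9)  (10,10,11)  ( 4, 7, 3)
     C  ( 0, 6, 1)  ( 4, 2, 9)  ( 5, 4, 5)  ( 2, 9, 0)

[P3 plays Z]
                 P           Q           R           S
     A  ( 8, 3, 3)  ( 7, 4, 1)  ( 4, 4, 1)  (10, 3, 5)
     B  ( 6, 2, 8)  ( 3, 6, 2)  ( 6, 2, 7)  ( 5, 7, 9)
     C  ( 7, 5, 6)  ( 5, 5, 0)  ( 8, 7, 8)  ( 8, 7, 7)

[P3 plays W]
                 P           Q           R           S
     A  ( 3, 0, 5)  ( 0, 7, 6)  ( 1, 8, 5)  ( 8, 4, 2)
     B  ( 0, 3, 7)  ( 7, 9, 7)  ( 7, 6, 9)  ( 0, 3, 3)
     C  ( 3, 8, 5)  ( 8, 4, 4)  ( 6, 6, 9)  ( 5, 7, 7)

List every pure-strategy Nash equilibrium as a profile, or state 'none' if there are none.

Nash profiles: (A,P,Y), (B,R,Y)

(A,P,X): not NE [P1→C gives 7>1; P2→R gives 9>2]
(A,P,Y): NE
(A,P,Z): not NE [P2→R gives 4>3; P3→Y gives 8>3]
(A,P,W): not NE [P2→R gives 8>0; P3→Y gives 8>5]
(A,Q,X): not NE [P2→R gives 9>3; P3→Y gives 9>2]
(A,Q,Y): not NE [P2→R gives 8>7]
(A,Q,Z): not NE [P3→Y gives 9>1]
(A,Q,W): not NE [P1→C gives 8>0; P2→R gives 8>7; P3→Y gives 9>6]
(A,R,X): not NE [P1→C gives 7>3; P3→W gives 5>2]
(A,R,Y): not NE [P1→B gives 10>9; P3→W gives 5>1]
(A,R,Z): not NE [P1→C gives 8>4; P3→W gives 5>1]
(A,R,W): not NE [P1→B gives 7>1]
(A,S,X): not NE [P1→C gives 5>1; P2→R gives 9>1; P3→Z gives 5>1]
(A,S,Y): not NE [P1→B gives 4>0; P2→R gives 8>4; P3→Z gives 5>3]
(A,S,Z): not NE [P2→R gives 4>3]
(A,S,W): not NE [P2→R gives 8>4; P3→Z gives 5>2]
(B,P,X): not NE [P1→C gives 7>1; P3→Z gives 8>0]
(B,P,Y): not NE [P1→A gives 3>0; P2→R gives 10>6; P3→Z gives 8>7]
(B,P,Z): not NE [P1→A gives 8>6; P2→S gives 7>2]
(B,P,W): not NE [P1→C gives 3>0; P2→Q gives 9>3; P3→Z gives 8>7]
(B,Q,X): not NE [P1→C gives 9>8; P2→P gives 9>6; P3→Y gives 9>5]
(B,Q,Y): not NE [P1→A gives 9>7; P2→R gives 10>9]
(B,Q,Z): not NE [P1→A gives 7>3; P2→S gives 7>6; P3→Y gives 9>2]
(B,Q,W): not NE [P1→C gives 8>7; P3→Y gives 9>7]
(B,R,X): not NE [P1→C gives 7>1; P2→P gives 9>2; P3→Y gives 11>4]
(B,R,Y): NE
(B,R,Z): not NE [P1→C gives 8>6; P2→S gives 7>2; P3→Y gives 11>7]
(B,R,W): not NE [P2→Q gives 9>6; P3→Y gives 11>9]
(B,S,X): not NE [P1→C gives 5>2; P2→P gives 9>5; P3→Z gives 9>6]
(B,S,Y): not NE [P2→R gives 10>7; P3→Z gives 9>3]
(B,S,Z): not NE [P1→A gives 10>5]
(B,S,W): not NE [P1→A gives 8>0; P2→Q gives 9>3; P3→Z gives 9>3]
(C,P,X): not NE [P2→Q gives 8>5; P3→Z gives 6>1]
(C,P,Y): not NE [P1→A gives 3>0; P2→S gives 9>6; P3→Z gives 6>1]
(C,P,Z): not NE [P1→A gives 8>7; P2→S gives 7>5]
(C,P,W): not NE [P3→Z gives 6>5]
(C,Q,X): not NE [P3→Y gives 9>3]
(C,Q,Y): not NE [P1→A gives 9>4; P2→S gives 9>2]
(C,Q,Z): not NE [P1→A gives 7>5; P2→S gives 7>5; P3→Y gives 9>0]
(C,Q,W): not NE [P2→P gives 8>4; P3→Y gives 9>4]
(C,R,X): not NE [P2→Q gives 8>7; P3→W gives 9>4]
(C,R,Y): not NE [P1→B gives 10>5; P2→S gives 9>4; P3→W gives 9>5]
(C,R,Z): not NE [P3→W gives 9>8]
(C,R,W): not NE [P1→B gives 7>6; P2→P gives 8>6]
(C,S,X): not NE [P2→Q gives 8>5; P3→W gives 7>1]
(C,S,Y): not NE [P1→B gives 4>2; P3→W gives 7>0]
(C,S,Z): not NE [P1→A gives 10>8]
(C,S,W): not NE [P1→A gives 8>5; P2→P gives 8>7]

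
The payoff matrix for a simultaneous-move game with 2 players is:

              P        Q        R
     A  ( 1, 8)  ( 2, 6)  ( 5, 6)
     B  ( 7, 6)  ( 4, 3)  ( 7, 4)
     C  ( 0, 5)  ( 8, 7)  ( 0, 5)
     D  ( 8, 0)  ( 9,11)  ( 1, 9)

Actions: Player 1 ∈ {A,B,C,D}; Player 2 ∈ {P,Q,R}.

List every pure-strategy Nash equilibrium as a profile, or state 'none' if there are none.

NE set: (D,Q)

(A,P): not NE [P1→D gives 8>1]
(A,Q): not NE [P1→D gives 9>2; P2→P gives 8>6]
(A,R): not NE [P1→B gives 7>5; P2→P gives 8>6]
(B,P): not NE [P1→D gives 8>7]
(B,Q): not NE [P1→D gives 9>4; P2→P gives 6>3]
(B,R): not NE [P2→P gives 6>4]
(C,P): not NE [P1→D gives 8>0; P2→Q gives 7>5]
(C,Q): not NE [P1→D gives 9>8]
(C,R): not NE [P1→B gives 7>0; P2→Q gives 7>5]
(D,P): not NE [P2→Q gives 11>0]
(D,Q): NE
(D,R): not NE [P1→B gives 7>1; P2→Q gives 11>9]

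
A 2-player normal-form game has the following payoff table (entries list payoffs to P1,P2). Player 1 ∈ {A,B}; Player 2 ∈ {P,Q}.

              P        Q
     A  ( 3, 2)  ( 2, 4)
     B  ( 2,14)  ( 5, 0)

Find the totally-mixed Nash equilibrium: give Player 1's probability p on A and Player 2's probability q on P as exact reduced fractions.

P1 mixes 7/8 on A; P2 mixes 3/4 on P

P1 indiff ⇒ q·3+(1-q)·2 = q·2+(1-q)·5 ⇒ q(1) = (1-q)(3) ⇒ q = 3/4
P2 indiff ⇒ p·2+(1-p)·14 = p·4+(1-p)·0 ⇒ p(-2) = (1-p)(-14) ⇒ p = 7/8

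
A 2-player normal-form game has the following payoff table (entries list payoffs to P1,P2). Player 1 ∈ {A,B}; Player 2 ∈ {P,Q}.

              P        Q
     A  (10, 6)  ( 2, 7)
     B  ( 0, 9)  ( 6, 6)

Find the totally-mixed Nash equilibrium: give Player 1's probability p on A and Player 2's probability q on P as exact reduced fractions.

P1 indiff ⇒ q·10+(1-q)·2 = q·0+(1-q)·6 ⇒ q(10) = (1-q)(4) ⇒ q = 2/7
P2 indiff ⇒ p·6+(1-p)·9 = p·7+(1-p)·6 ⇒ p(-1) = (1-p)(-3) ⇒ p = 3/4

(p,q) = (3/4, 2/7)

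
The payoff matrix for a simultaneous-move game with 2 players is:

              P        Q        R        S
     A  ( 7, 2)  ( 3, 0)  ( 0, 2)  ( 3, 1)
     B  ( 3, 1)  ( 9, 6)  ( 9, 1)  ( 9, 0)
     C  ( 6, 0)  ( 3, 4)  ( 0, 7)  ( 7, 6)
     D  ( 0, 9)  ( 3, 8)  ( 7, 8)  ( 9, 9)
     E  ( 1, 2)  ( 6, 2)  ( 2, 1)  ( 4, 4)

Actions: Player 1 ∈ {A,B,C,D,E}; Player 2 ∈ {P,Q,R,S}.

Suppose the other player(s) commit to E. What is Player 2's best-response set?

u_2(P vs E) = 2
u_2(Q vs E) = 2
u_2(R vs E) = 1
u_2(S vs E) = 4
max payoff 4 at {S}

P2 best: {S}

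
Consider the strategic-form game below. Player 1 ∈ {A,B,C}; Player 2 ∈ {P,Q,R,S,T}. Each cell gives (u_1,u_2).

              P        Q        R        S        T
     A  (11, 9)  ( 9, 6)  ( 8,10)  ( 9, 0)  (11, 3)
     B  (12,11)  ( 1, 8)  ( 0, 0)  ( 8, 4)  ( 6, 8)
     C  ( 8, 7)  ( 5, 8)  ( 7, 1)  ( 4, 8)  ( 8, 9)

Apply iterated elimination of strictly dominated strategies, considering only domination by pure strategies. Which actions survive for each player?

P1 drop C (A beats it: P:11>8 Q:9>5 R:8>7 S:9>4 T:11>8)
P2 drop Q (P beats it: A:9>6 B:11>8)
P2 drop S (P beats it: A:9>0 B:11>4)
P2 drop T (P beats it: A:9>3 B:11>8)
P1→{A,B} P2→{P,R}

IESDS → P1:{A,B} P2:{P,R}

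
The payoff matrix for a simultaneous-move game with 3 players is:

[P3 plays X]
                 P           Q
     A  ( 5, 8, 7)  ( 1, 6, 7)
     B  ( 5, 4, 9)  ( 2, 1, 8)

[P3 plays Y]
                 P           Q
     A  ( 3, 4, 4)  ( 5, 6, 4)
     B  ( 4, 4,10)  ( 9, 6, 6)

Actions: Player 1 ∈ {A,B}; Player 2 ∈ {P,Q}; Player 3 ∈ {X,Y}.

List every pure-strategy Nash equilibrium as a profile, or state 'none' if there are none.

(A,P,X): NE
(A,P,Y): not NE [P1→B gives 4>3; P2→Q gives 6>4; P3→X gives 7>4]
(A,Q,X): not NE [P1→B gives 2>1; P2→P gives 8>6]
(A,Q,Y): not NE [P1→B gives 9>5; P3→X gives 7>4]
(B,P,X): not NE [P3→Y gives 10>9]
(B,P,Y): not NE [P2→Q gives 6>4]
(B,Q,X): not NE [P2→P gives 4>1]
(B,Q,Y): not NE [P3→X gives 8>6]

Nash profiles: (A,P,X)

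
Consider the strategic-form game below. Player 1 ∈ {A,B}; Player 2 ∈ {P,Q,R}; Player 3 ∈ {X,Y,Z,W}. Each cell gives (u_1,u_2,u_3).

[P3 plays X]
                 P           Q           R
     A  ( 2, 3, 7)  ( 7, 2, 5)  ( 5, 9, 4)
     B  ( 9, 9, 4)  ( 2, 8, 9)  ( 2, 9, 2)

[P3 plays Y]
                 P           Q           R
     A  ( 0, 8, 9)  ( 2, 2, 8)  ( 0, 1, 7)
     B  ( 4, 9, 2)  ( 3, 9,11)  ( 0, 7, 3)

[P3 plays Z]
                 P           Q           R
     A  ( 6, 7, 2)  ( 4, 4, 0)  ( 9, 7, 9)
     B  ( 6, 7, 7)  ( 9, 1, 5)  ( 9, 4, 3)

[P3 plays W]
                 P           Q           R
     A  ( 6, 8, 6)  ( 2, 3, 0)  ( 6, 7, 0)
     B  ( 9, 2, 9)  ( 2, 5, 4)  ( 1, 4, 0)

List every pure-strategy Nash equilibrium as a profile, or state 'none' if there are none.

(A,P,X): not NE [P1→B gives 9>2; P2→R gives 9>3; P3→Y gives 9>7]
(A,P,Y): not NE [P1→B gives 4>0]
(A,P,Z): not NE [P3→Y gives 9>2]
(A,P,W): not NE [P1→B gives 9>6; P3→Y gives 9>6]
(A,Q,X): not NE [P2→R gives 9>2; P3→Y gives 8>5]
(A,Q,Y): not NE [P1→B gives 3>2; P2→P gives 8>2]
(A,Q,Z): not NE [P1→B gives 9>4; P2→R gives 7>4; P3→Y gives 8>0]
(A,Q,W): not NE [P2→P gives 8>3; P3→Y gives 8>0]
(A,R,X): not NE [P3→Z gives 9>4]
(A,R,Y): not NE [P2→P gives 8>1; P3→Z gives 9>7]
(A,R,Z): NE
(A,R,W): not NE [P2→P gives 8>7; P3→Z gives 9>0]
(B,P,X): not NE [P3→W gives 9>4]
(B,P,Y): not NE [P3→W gives 9>2]
(B,P,Z): not NE [P3→W gives 9>7]
(B,P,W): not NE [P2→Q gives 5>2]
(B,Q,X): not NE [P1→A gives 7>2; P2→R gives 9>8; P3→Y gives 11>9]
(B,Q,Y): NE
(B,Q,Z): not NE [P2→P gives 7>1; P3→Y gives 11>5]
(B,Q,W): not NE [P3→Y gives 11>4]
(B,R,X): not NE [P1→A gives 5>2; P3→Z gives 3>2]
(B,R,Y): not NE [P2→Q gives 9>7]
(B,R,Z): not NE [P2→P gives 7>4]
(B,R,W): not NE [P1→A gives 6>1; P2→Q gives 5>4; P3→Z gives 3>0]

NE set: (A,R,Z), (B,Q,Y)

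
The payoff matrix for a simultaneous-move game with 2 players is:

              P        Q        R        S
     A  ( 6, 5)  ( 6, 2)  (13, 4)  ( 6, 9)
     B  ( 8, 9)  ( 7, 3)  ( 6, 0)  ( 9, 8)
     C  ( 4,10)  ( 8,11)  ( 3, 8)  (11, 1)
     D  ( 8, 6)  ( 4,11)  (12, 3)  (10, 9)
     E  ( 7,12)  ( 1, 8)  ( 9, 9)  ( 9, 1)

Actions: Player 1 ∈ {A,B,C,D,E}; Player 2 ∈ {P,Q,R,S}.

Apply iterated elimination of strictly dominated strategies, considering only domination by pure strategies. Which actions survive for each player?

P1 drop E (D beats it: P:8>7 Q:4>1 R:12>9 S:10>9)
P2 drop R (P beats it: A:5>4 B:9>0 C:10>8 D:6>3)
P1 drop A (B beats it: P:8>6 Q:7>6 S:9>6)
P1→{B,C,D} P2→{P,Q,S}

Survivors P1:{B,C,D} P2:{P,Q,S}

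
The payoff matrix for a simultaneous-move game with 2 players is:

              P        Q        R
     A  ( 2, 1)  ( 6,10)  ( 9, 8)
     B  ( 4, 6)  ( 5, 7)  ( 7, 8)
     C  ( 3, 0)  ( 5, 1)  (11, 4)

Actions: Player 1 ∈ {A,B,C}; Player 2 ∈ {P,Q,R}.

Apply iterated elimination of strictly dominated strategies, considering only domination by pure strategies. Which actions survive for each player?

P2 drop P (Q beats it: A:10>1 B:7>6 C:1>0)
P1 drop B (A beats it: Q:6>5 R:9>7)
P1→{A,C} P2→{Q,R}

Remaining: P1:{A,C} P2:{Q,R}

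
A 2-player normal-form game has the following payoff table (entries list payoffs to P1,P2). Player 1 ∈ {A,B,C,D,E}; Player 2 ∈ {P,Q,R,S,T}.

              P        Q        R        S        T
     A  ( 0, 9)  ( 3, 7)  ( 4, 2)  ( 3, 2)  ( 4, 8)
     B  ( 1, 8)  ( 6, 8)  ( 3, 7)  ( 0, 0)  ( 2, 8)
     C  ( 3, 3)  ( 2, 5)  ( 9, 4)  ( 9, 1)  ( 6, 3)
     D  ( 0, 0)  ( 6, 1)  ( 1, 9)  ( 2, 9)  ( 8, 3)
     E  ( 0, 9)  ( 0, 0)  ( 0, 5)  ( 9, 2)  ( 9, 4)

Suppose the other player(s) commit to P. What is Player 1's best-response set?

P1 best: {C}

u_1(A vs P) = 0
u_1(B vs P) = 1
u_1(C vs P) = 3
u_1(D vs P) = 0
u_1(E vs P) = 0
max payoff 3 at {C}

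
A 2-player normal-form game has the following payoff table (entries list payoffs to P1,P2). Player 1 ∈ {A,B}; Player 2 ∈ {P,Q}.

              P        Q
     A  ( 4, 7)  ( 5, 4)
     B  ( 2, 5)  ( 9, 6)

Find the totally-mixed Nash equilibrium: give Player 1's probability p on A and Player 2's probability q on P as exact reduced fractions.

(p,q) = (1/4, 2/3)

P1 indiff ⇒ q·4+(1-q)·5 = q·2+(1-q)·9 ⇒ q(2) = (1-q)(4) ⇒ q = 2/3
P2 indiff ⇒ p·7+(1-p)·5 = p·4+(1-p)·6 ⇒ p(3) = (1-p)(1) ⇒ p = 1/4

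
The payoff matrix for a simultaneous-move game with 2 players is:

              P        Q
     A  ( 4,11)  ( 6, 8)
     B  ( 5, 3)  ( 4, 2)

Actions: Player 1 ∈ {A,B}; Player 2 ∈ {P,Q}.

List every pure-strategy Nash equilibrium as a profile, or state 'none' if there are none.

Nash profiles: (B,P)

(A,P): not NE [P1→B gives 5>4]
(A,Q): not NE [P2→P gives 11>8]
(B,P): NE
(B,Q): not NE [P1→A gives 6>4; P2→P gives 3>2]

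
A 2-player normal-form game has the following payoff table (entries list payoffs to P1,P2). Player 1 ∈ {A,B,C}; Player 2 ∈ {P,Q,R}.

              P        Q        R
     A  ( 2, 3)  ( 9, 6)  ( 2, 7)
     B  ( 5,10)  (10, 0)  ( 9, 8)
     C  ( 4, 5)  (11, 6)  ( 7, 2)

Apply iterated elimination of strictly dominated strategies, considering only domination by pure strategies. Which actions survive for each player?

P1 drop A (B beats it: P:5>2 Q:10>9 R:9>2)
P2 drop R (P beats it: B:10>8 C:5>2)
P1→{B,C} P2→{P,Q}

Survivors P1:{B,C} P2:{P,Q}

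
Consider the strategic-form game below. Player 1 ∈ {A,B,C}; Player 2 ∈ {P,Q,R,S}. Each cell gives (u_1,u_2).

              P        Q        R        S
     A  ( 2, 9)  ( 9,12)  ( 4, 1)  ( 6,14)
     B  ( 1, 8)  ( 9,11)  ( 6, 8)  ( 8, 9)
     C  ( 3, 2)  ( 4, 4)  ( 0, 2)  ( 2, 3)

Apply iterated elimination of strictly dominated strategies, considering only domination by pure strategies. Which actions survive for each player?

Remaining: P1:{A,B} P2:{Q,S}

P2 drop P (Q beats it: A:12>9 B:11>8 C:4>2)
P1 drop C (A beats it: Q:9>4 R:4>0 S:6>2)
P2 drop R (Q beats it: A:12>1 B:11>8)
P1→{A,B} P2→{Q,S}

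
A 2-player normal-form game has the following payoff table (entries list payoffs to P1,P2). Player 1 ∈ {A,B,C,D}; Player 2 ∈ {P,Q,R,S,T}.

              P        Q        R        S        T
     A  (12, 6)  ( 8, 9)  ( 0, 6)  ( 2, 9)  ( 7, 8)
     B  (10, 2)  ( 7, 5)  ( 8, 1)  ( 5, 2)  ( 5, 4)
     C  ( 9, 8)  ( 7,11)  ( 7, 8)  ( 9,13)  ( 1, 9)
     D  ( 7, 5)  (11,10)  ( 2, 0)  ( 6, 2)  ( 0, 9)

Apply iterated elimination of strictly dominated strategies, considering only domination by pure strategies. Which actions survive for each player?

Survivors P1:{C,D} P2:{Q,S}

P2 drop P (Q beats it: A:9>6 B:5>2 C:11>8 D:10>5)
P2 drop R (Q beats it: A:9>6 B:5>1 C:11>8 D:10>0)
P2 drop T (Q beats it: A:9>8 B:5>4 C:11>9 D:10>9)
P1 drop A (D beats it: Q:11>8 S:6>2)
P1 drop B (D beats it: Q:11>7 S:6>5)
P1→{C,D} P2→{Q,S}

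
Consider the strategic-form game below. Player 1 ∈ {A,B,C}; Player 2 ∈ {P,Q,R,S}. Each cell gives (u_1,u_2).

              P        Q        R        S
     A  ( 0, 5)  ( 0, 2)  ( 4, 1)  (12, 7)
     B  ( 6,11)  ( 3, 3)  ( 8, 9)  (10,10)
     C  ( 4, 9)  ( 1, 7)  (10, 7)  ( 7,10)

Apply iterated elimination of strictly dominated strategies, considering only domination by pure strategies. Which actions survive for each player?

Survivors P1:{A,B} P2:{P,S}

P2 drop Q (P beats it: A:5>2 B:11>3 C:9>7)
P2 drop R (P beats it: A:5>1 B:11>9 C:9>7)
P1 drop C (B beats it: P:6>4 S:10>7)
P1→{A,B} P2→{P,S}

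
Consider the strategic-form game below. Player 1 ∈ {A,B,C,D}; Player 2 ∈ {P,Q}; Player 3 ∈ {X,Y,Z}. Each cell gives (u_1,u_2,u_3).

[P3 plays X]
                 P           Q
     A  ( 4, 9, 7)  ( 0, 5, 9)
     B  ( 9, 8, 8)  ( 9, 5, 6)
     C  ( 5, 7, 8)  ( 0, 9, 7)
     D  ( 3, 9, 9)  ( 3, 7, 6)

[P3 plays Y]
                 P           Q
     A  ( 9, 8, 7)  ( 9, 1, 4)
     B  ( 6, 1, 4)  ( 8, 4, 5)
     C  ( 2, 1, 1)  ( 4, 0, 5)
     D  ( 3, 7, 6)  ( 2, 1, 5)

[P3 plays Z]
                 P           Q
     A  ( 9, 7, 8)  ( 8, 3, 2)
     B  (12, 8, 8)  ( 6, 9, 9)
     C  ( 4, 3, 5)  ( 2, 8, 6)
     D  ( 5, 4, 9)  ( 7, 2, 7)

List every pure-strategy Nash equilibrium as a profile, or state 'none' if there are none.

(A,P,X): not NE [P1→B gives 9>4; P3→Z gives 8>7]
(A,P,Y): not NE [P3→Z gives 8>7]
(A,P,Z): not NE [P1→B gives 12>9]
(A,Q,X): not NE [P1→B gives 9>0; P2→P gives 9>5]
(A,Q,Y): not NE [P2→P gives 8>1; P3→X gives 9>4]
(A,Q,Z): not NE [P2→P gives 7>3; P3→X gives 9>2]
(B,P,X): NE
(B,P,Y): not NE [P1→A gives 9>6; P2→Q gives 4>1; P3→Z gives 8>4]
(B,P,Z): not NE [P2→Q gives 9>8]
(B,Q,X): not NE [P2→P gives 8>5; P3→Z gives 9>6]
(B,Q,Y): not NE [P1→A gives 9>8; P3→Z gives 9>5]
(B,Q,Z): not NE [P1→A gives 8>6]
(C,P,X): not NE [P1→B gives 9>5; P2→Q gives 9>7]
(C,P,Y): not NE [P1→A gives 9>2; P3→X gives 8>1]
(C,P,Z): not NE [P1→B gives 12>4; P2→Q gives 8>3; P3→X gives 8>5]
(C,Q,X): not NE [P1→B gives 9>0]
(C,Q,Y): not NE [P1→A gives 9>4; P2→P gives 1>0; P3→X gives 7>5]
(C,Q,Z): not NE [P1→A gives 8>2; P3→X gives 7>6]
(D,P,X): not NE [P1→B gives 9>3]
(D,P,Y): not NE [P1→A gives 9>3; P3→Z gives 9>6]
(D,P,Z): not NE [P1→B gives 12>5]
(D,Q,X): not NE [P1→B gives 9>3; P2→P gives 9>7; P3→Z gives 7>6]
(D,Q,Y): not NE [P1→A gives 9>2; P2→P gives 7>1; P3→Z gives 7>5]
(D,Q,Z): not NE [P1→A gives 8>7; P2→P gives 4>2]

PSNE = {(B,P,X)}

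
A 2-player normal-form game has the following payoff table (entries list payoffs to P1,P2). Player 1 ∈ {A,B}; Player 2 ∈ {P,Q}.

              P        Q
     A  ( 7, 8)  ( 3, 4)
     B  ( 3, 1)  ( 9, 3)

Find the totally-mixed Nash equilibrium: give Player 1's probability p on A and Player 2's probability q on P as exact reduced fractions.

P1 indiff ⇒ q·7+(1-q)·3 = q·3+(1-q)·9 ⇒ q(4) = (1-q)(6) ⇒ q = 3/5
P2 indiff ⇒ p·8+(1-p)·1 = p·4+(1-p)·3 ⇒ p(4) = (1-p)(2) ⇒ p = 1/3

(p,q) = (1/3, 3/5)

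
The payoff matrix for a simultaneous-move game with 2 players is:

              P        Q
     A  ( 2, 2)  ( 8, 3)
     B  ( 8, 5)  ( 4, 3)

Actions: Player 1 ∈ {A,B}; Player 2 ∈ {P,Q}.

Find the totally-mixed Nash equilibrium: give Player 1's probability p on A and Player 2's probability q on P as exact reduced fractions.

P1 indiff ⇒ q·2+(1-q)·8 = q·8+(1-q)·4 ⇒ q(-6) = (1-q)(-4) ⇒ q = 2/5
P2 indiff ⇒ p·2+(1-p)·5 = p·3+(1-p)·3 ⇒ p(-1) = (1-p)(-2) ⇒ p = 2/3

P1 mixes 2/3 on A; P2 mixes 2/5 on P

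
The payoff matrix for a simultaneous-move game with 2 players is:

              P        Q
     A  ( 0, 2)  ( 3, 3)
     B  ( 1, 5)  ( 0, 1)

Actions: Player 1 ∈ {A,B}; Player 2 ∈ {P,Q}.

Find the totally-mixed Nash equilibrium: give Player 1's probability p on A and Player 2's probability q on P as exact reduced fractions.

P1 indiff ⇒ q·0+(1-q)·3 = q·1+(1-q)·0 ⇒ q(-1) = (1-q)(-3) ⇒ q = 3/4
P2 indiff ⇒ p·2+(1-p)·5 = p·3+(1-p)·1 ⇒ p(-1) = (1-p)(-4) ⇒ p = 4/5

P1 mixes 4/5 on A; P2 mixes 3/4 on P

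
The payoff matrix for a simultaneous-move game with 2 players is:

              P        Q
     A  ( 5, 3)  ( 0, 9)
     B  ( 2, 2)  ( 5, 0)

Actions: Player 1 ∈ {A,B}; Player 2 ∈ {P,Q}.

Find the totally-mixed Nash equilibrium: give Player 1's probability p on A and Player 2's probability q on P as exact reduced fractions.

(p,q) = (1/4, 5/8)

P1 indiff ⇒ q·5+(1-q)·0 = q·2+(1-q)·5 ⇒ q(3) = (1-q)(5) ⇒ q = 5/8
P2 indiff ⇒ p·3+(1-p)·2 = p·9+(1-p)·0 ⇒ p(-6) = (1-p)(-2) ⇒ p = 1/4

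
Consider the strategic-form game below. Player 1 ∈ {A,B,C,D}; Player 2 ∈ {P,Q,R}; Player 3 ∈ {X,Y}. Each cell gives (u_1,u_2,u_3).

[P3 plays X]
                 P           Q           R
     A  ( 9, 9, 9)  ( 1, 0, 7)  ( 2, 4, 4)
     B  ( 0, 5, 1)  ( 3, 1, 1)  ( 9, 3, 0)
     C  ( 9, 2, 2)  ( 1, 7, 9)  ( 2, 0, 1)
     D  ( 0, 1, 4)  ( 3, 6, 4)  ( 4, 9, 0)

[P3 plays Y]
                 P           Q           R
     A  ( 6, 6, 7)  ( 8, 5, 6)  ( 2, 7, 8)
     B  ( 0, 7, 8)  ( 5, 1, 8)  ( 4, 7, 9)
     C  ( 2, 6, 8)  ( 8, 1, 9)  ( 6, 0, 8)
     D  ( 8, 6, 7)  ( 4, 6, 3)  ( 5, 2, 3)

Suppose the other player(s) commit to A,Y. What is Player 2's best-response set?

BR_2 = {R}

u_2(P vs A,Y) = 6
u_2(Q vs A,Y) = 5
u_2(R vs A,Y) = 7
max payoff 7 at {R}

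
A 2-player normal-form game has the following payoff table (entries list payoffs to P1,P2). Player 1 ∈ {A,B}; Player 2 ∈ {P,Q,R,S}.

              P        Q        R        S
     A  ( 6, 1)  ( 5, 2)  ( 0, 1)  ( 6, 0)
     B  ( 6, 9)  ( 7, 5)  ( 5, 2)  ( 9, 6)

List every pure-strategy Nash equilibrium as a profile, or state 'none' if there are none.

(A,P): not NE [P2→Q gives 2>1]
(A,Q): not NE [P1→B gives 7>5]
(A,R): not NE [P1→B gives 5>0; P2→Q gives 2>1]
(A,S): not NE [P1→B gives 9>6; P2→Q gives 2>0]
(B,P): NE
(B,Q): not NE [P2→P gives 9>5]
(B,R): not NE [P2→P gives 9>2]
(B,S): not NE [P2→P gives 9>6]

NE set: (B,P)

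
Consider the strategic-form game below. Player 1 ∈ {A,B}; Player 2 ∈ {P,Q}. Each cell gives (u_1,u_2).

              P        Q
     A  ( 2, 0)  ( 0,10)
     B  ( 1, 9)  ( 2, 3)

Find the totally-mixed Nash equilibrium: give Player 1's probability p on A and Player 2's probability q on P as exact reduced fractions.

P1 indiff ⇒ q·2+(1-q)·0 = q·1+(1-q)·2 ⇒ q(1) = (1-q)(2) ⇒ q = 2/3
P2 indiff ⇒ p·0+(1-p)·9 = p·10+(1-p)·3 ⇒ p(-10) = (1-p)(-6) ⇒ p = 3/8

(p,q) = (3/8, 2/3)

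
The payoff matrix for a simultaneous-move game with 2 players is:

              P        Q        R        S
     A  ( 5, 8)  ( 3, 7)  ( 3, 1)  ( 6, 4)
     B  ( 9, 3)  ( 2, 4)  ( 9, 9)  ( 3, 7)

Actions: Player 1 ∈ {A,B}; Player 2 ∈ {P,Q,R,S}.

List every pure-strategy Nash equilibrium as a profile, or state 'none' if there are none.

(A,P): not NE [P1→B gives 9>5]
(A,Q): not NE [P2→P gives 8>7]
(A,R): not NE [P1→B gives 9>3; P2→P gives 8>1]
(A,S): not NE [P2→P gives 8>4]
(B,P): not NE [P2→R gives 9>3]
(B,Q): not NE [P1→A gives 3>2; P2→R gives 9>4]
(B,R): NE
(B,S): not NE [P1→A gives 6>3; P2→R gives 9>7]

NE set: (B,R)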